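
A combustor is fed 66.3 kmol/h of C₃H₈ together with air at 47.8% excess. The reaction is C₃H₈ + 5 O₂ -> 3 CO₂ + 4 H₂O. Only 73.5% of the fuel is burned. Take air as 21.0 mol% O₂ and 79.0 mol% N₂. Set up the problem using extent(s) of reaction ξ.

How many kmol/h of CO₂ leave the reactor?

Stoichiometric O₂ = 5 × 66.3 = 331.5 kmol/h; O₂ fed = 331.5 × 1.478 = 490 kmol/h.
N₂ fed = 490 × 79/21 = 1843 kmol/h.
Fuel reacted = 0.735 × 66.3 → ξ = 48.73 kmol/h.
Outlet (n = n₀ + ν ξ):
  C₃H₈: 66.3 − 1(48.73) = 17.57
  O₂: 490 − 5(48.73) = 246.3
  N₂: 1843 (inert)
  CO₂: 0 + 3(48.73) = 146.2
  H₂O: 0 + 4(48.73) = 194.9

146 kmol/h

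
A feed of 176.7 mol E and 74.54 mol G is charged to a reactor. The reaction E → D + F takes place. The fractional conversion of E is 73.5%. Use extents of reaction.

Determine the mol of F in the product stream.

E reacted = 0.735 × 176.7 = 129.9 mol; ν_E = −1, so ξ = 129.9/1 = 129.9 mol.
Outlet amounts (n = n₀ + ν ξ):
  E: 176.7 − 1(129.9) = 46.83
  D: 0 + 1(129.9) = 129.9
  F: 0 + 1(129.9) = 129.9
  G: 74.54 (inert)

130 mol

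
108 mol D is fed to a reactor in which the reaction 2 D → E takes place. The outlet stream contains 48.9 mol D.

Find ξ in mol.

ξ = 29.6 mol

For D: n = n₀ − 2ξ → 48.9 = 108 − 2ξ, giving ξ = 29.55 mol.
Outlet amounts (n = n₀ + ν ξ):
  D: 108 − 2(29.55) = 48.9
  E: 0 + 1(29.55) = 29.55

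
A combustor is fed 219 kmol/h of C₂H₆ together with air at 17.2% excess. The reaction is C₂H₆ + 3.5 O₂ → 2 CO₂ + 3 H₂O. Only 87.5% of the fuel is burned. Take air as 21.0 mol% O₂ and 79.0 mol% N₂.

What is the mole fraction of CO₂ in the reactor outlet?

Stoichiometric O₂ = 3.5 × 219 = 766.5 kmol/h; O₂ fed = 766.5 × 1.172 = 898.3 kmol/h.
N₂ fed = 898.3 × 79/21 = 3379 kmol/h.
Fuel reacted = 0.875 × 219 → ξ = 191.6 kmol/h.
Outlet (n = n₀ + ν ξ):
  C₂H₆: 219 − 1(191.6) = 27.38
  O₂: 898.3 − 3.5(191.6) = 227.7
  N₂: 3379 (inert)
  CO₂: 0 + 2(191.6) = 383.2
  H₂O: 0 + 3(191.6) = 574.9
Total out = 4593 kmol/h; y_CO₂ = 383.2 / 4593 = 0.08345.

0.0834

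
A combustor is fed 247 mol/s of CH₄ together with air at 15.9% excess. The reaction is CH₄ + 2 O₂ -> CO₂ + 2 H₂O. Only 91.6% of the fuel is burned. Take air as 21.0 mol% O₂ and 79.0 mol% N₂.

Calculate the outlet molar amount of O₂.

Stoichiometric O₂ = 2 × 247 = 494 mol/s; O₂ fed = 494 × 1.159 = 572.5 mol/s.
N₂ fed = 572.5 × 79/21 = 2154 mol/s.
Fuel reacted = 0.916 × 247 → ξ = 226.3 mol/s.
Outlet (n = n₀ + ν ξ):
  CH₄: 247 − 1(226.3) = 20.75
  O₂: 572.5 − 2(226.3) = 120
  N₂: 2154 (inert)
  CO₂: 0 + 1(226.3) = 226.3
  H₂O: 0 + 2(226.3) = 452.5

120 mol/s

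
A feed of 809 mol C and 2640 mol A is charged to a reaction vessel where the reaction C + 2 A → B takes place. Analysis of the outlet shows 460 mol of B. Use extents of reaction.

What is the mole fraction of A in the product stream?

For B: n = n₀ + 1ξ → 460 = 0 + 1ξ, giving ξ = 460 mol.
Outlet amounts (n = n₀ + ν ξ):
  C: 809 − 1(460) = 349
  A: 2640 − 2(460) = 1720
  B: 0 + 1(460) = 460
Total out = 2529 mol; y_A = 1720 / 2529 = 0.6801.

0.68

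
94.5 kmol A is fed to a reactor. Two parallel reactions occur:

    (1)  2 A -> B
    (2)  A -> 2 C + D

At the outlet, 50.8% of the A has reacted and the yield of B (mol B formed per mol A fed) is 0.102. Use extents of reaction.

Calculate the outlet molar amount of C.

Yield of B: 1ξ₁ / 94.5 = 0.102 → ξ₁ = 9.639 kmol.
Conversion of A: 2ξ₁ + 1ξ₂ = 0.508 × 94.5 = 48.01 → ξ₂ = 28.73 kmol.
Outlet amounts (n = n₀ + Σ ν·ξ):
  A: 94.5 − 2(9.639) − 1(28.73) = 46.49
  B: 0 + 1(9.639) = 9.639
  C: 0 + 2(28.73) = 57.46
  D: 0 + 1(28.73) = 28.73

57.5 kmol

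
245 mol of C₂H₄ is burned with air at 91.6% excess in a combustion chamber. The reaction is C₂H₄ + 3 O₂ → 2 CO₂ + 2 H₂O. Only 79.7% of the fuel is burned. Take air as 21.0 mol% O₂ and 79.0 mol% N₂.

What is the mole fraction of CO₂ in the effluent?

0.0562

Stoichiometric O₂ = 3 × 245 = 735 mol; O₂ fed = 735 × 1.916 = 1408 mol.
N₂ fed = 1408 × 79/21 = 5298 mol.
Fuel reacted = 0.797 × 245 → ξ = 195.3 mol.
Outlet (n = n₀ + ν ξ):
  C₂H₄: 245 − 1(195.3) = 49.73
  O₂: 1408 − 3(195.3) = 822.5
  N₂: 5298 (inert)
  CO₂: 0 + 2(195.3) = 390.5
  H₂O: 0 + 2(195.3) = 390.5
Total out = 6951 mol; y_CO₂ = 390.5 / 6951 = 0.05618.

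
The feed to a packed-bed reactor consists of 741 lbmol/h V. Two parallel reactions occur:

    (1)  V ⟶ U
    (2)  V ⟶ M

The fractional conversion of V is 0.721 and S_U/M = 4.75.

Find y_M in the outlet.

Conversion of V: V consumed = 0.721 × 741 = 534.3 lbmol/h = 1ξ₁ + 1ξ₂.
Selectivity: 1ξ₁ / (1ξ₂) = 4.75 → ξ₁ = 4.75 ξ₂.
Substitute: (1·4.75 + 1) ξ₂ = 534.3 → ξ₂ = 92.91 lbmol/h, ξ₁ = 441.3 lbmol/h.
Outlet amounts (n = n₀ + Σ ν·ξ):
  V: 741 − 1(441.3) − 1(92.91) = 206.7
  U: 0 + 1(441.3) = 441.3
  M: 0 + 1(92.91) = 92.91
Total out = 741 lbmol/h; y_M = 92.91 / 741 = 0.1254.

0.125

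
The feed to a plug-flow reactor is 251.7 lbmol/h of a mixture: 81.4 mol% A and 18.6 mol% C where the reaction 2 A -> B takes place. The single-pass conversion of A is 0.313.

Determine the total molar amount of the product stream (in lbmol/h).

A reacted = 0.313 × 204.9 = 64.13 lbmol/h; ν_A = −2, so ξ = 64.13/2 = 32.06 lbmol/h.
Outlet amounts (n = n₀ + ν ξ):
  A: 204.9 − 2(32.06) = 140.8
  B: 0 + 1(32.06) = 32.06
  C: 46.82 (inert)
Total out = 140.8 + 32.06 + 46.82 = 219.6 lbmol/h.

220 lbmol/h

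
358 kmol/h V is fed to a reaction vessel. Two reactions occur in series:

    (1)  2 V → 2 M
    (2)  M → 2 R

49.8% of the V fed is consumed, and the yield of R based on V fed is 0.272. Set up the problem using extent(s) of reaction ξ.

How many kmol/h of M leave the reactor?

130 kmol/h

Conversion of V: V consumed = 2ξ₁ = 0.498 × 358 → ξ₁ = 89.14 kmol/h.
Yield of R: 2ξ₂ / 358 = 0.272 → ξ₂ = 48.69 kmol/h.
Outlet amounts (n = n₀ + Σ ν·ξ):
  V: 358 − 2(89.14) = 179.7
  M: 0 + 2(89.14) − 1(48.69) = 129.6
  R: 0 + 2(48.69) = 97.38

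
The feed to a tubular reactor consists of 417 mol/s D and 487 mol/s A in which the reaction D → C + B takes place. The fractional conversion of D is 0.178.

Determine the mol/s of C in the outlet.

74.2 mol/s

D reacted = 0.178 × 417 = 74.23 mol/s; ν_D = −1, so ξ = 74.23/1 = 74.23 mol/s.
Outlet amounts (n = n₀ + ν ξ):
  D: 417 − 1(74.23) = 342.8
  C: 0 + 1(74.23) = 74.23
  B: 0 + 1(74.23) = 74.23
  A: 487 (inert)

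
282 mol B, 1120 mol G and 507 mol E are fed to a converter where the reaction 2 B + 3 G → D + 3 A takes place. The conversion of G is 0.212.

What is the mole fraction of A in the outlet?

G reacted = 0.212 × 1120 = 237.4 mol; ν_G = −3, so ξ = 237.4/3 = 79.15 mol.
Outlet amounts (n = n₀ + ν ξ):
  B: 282 − 2(79.15) = 123.7
  G: 1120 − 3(79.15) = 882.6
  D: 0 + 1(79.15) = 79.15
  A: 0 + 3(79.15) = 237.4
  E: 507 (inert)
Total out = 1830 mol; y_A = 237.4 / 1830 = 0.1298.

0.13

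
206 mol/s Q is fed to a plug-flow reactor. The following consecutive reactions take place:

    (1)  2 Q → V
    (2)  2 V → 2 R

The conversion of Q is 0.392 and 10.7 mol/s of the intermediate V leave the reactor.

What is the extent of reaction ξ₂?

ξ₂ = 14.8 mol/s

Conversion of Q: Q consumed = 2ξ₁ = 0.392 × 206 → ξ₁ = 40.38 mol/s.
V balance: n_V = 0 + 1ξ₁ − 2ξ₂ = 10.7 → ξ₂ = (1·40.38 − 10.7)/2 = 14.84 mol/s.
Outlet amounts (n = n₀ + Σ ν·ξ):
  Q: 206 − 2(40.38) = 125.2
  V: 0 + 1(40.38) − 2(14.84) = 10.7
  R: 0 + 2(14.84) = 29.68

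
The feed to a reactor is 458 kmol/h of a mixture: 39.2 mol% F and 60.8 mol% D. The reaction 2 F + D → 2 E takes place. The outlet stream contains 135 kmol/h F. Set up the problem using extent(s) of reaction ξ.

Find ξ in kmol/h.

ξ = 22.3 kmol/h

For F: n = n₀ − 2ξ → 135 = 179.5 − 2ξ, giving ξ = 22.27 kmol/h.
Outlet amounts (n = n₀ + ν ξ):
  F: 179.5 − 2(22.27) = 135
  D: 278.5 − 1(22.27) = 256.2
  E: 0 + 2(22.27) = 44.54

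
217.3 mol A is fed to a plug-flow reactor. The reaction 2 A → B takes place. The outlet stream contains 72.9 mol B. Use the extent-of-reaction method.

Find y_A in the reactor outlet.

For B: n = n₀ + 1ξ → 72.9 = 0 + 1ξ, giving ξ = 72.9 mol.
Outlet amounts (n = n₀ + ν ξ):
  A: 217.3 − 2(72.9) = 71.5
  B: 0 + 1(72.9) = 72.9
Total out = 144.4 mol; y_A = 71.5 / 144.4 = 0.4952.

0.495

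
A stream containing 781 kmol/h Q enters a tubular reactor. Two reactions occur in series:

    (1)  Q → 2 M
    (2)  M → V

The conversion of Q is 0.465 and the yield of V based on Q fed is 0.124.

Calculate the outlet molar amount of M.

629 kmol/h

Conversion of Q: Q consumed = 1ξ₁ = 0.465 × 781 → ξ₁ = 363.2 kmol/h.
Yield of V: 1ξ₂ / 781 = 0.124 → ξ₂ = 96.84 kmol/h.
Outlet amounts (n = n₀ + Σ ν·ξ):
  Q: 781 − 1(363.2) = 417.8
  M: 0 + 2(363.2) − 1(96.84) = 629.5
  V: 0 + 1(96.84) = 96.84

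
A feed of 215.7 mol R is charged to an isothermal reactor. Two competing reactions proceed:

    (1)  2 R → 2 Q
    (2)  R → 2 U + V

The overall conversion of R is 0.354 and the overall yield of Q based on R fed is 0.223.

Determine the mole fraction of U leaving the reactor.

0.208

Yield of Q: 2ξ₁ / 215.7 = 0.223 → ξ₁ = 24.05 mol.
Conversion of R: 2ξ₁ + 1ξ₂ = 0.354 × 215.7 = 76.36 → ξ₂ = 28.26 mol.
Outlet amounts (n = n₀ + Σ ν·ξ):
  R: 215.7 − 2(24.05) − 1(28.26) = 139.3
  Q: 0 + 2(24.05) = 48.1
  U: 0 + 2(28.26) = 56.51
  V: 0 + 1(28.26) = 28.26
Total out = 272.2 mol; y_U = 56.51 / 272.2 = 0.2076.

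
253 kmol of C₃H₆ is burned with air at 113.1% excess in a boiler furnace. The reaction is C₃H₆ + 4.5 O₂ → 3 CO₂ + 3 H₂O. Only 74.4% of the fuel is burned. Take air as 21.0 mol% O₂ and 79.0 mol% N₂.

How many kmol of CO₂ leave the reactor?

565 kmol

Stoichiometric O₂ = 4.5 × 253 = 1138 kmol; O₂ fed = 1138 × 2.131 = 2426 kmol.
N₂ fed = 2426 × 79/21 = 9127 kmol.
Fuel reacted = 0.744 × 253 → ξ = 188.2 kmol.
Outlet (n = n₀ + ν ξ):
  C₃H₆: 253 − 1(188.2) = 64.77
  O₂: 2426 − 4.5(188.2) = 1579
  N₂: 9127 (inert)
  CO₂: 0 + 3(188.2) = 564.7
  H₂O: 0 + 3(188.2) = 564.7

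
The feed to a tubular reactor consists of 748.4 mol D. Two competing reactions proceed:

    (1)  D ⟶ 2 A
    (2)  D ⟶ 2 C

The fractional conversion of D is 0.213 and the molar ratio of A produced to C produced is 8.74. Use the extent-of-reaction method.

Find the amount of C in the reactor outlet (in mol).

32.7 mol

Conversion of D: D consumed = 0.213 × 748.4 = 159.4 mol = 1ξ₁ + 1ξ₂.
Selectivity: 2ξ₁ / (2ξ₂) = 8.74 → ξ₁ = 8.74 ξ₂.
Substitute: (1·8.74 + 1) ξ₂ = 159.4 → ξ₂ = 16.37 mol, ξ₁ = 143 mol.
Outlet amounts (n = n₀ + Σ ν·ξ):
  D: 748.4 − 1(143) − 1(16.37) = 589
  A: 0 + 2(143) = 286.1
  C: 0 + 2(16.37) = 32.73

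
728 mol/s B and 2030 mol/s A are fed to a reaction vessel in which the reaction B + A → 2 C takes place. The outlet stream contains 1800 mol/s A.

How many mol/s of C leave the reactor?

For A: n = n₀ − 1ξ → 1800 = 2030 − 1ξ, giving ξ = 230 mol/s.
Outlet amounts (n = n₀ + ν ξ):
  B: 728 − 1(230) = 498
  A: 2030 − 1(230) = 1800
  C: 0 + 2(230) = 460

460 mol/s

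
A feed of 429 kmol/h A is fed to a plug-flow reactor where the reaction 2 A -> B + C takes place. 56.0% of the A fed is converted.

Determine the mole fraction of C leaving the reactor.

A reacted = 0.56 × 429 = 240.2 kmol/h; ν_A = −2, so ξ = 240.2/2 = 120.1 kmol/h.
Outlet amounts (n = n₀ + ν ξ):
  A: 429 − 2(120.1) = 188.8
  B: 0 + 1(120.1) = 120.1
  C: 0 + 1(120.1) = 120.1
Total out = 429 kmol/h; y_C = 120.1 / 429 = 0.28.

0.28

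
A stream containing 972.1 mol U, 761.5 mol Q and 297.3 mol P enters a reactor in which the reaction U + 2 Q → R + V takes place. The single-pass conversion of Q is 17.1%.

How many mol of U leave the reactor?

907 mol

Q reacted = 0.171 × 761.5 = 130.2 mol; ν_Q = −2, so ξ = 130.2/2 = 65.11 mol.
Outlet amounts (n = n₀ + ν ξ):
  U: 972.1 − 1(65.11) = 907
  Q: 761.5 − 2(65.11) = 631.3
  R: 0 + 1(65.11) = 65.11
  V: 0 + 1(65.11) = 65.11
  P: 297.3 (inert)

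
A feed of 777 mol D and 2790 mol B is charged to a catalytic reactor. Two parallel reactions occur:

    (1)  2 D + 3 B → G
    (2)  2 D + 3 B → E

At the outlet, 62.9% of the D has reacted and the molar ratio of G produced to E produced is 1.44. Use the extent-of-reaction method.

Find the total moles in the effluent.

2590 mol

Conversion of D: D consumed = 0.629 × 777 = 488.7 mol = 2ξ₁ + 2ξ₂.
Selectivity: 1ξ₁ / (1ξ₂) = 1.44 → ξ₁ = 1.44 ξ₂.
Substitute: (2·1.44 + 2) ξ₂ = 488.7 → ξ₂ = 100.2 mol, ξ₁ = 144.2 mol.
Outlet amounts (n = n₀ + Σ ν·ξ):
  D: 777 − 2(144.2) − 2(100.2) = 288.3
  B: 2790 − 3(144.2) − 3(100.2) = 2057
  G: 0 + 1(144.2) = 144.2
  E: 0 + 1(100.2) = 100.2
Total out = 288.3 + 2057 + 144.2 + 100.2 = 2590 mol.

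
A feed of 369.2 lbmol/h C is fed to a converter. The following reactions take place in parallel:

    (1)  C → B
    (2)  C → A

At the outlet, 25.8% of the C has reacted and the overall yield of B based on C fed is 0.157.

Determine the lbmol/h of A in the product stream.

37.3 lbmol/h

Yield of B: 1ξ₁ / 369.2 = 0.157 → ξ₁ = 57.96 lbmol/h.
Conversion of C: 1ξ₁ + 1ξ₂ = 0.258 × 369.2 = 95.25 → ξ₂ = 37.29 lbmol/h.
Outlet amounts (n = n₀ + Σ ν·ξ):
  C: 369.2 − 1(57.96) − 1(37.29) = 273.9
  B: 0 + 1(57.96) = 57.96
  A: 0 + 1(37.29) = 37.29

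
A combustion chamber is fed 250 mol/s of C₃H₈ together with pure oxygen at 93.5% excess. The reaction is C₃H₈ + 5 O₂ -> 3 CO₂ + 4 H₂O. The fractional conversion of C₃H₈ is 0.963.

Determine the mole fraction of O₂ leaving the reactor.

0.418

Stoichiometric O₂ = 5 × 250 = 1250 mol/s; O₂ fed = 1250 × 1.935 = 2419 mol/s.
Fuel reacted = 0.963 × 250 → ξ = 240.8 mol/s.
Outlet (n = n₀ + ν ξ):
  C₃H₈: 250 − 1(240.8) = 9.25
  O₂: 2419 − 5(240.8) = 1215
  CO₂: 0 + 3(240.8) = 722.2
  H₂O: 0 + 4(240.8) = 963
Total out = 2910 mol/s; y_O₂ = 1215 / 2910 = 0.4176.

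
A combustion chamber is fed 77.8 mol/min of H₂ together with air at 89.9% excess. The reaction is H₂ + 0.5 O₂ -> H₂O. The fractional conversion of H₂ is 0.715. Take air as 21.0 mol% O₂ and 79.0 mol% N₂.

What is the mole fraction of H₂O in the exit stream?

Stoichiometric O₂ = 0.5 × 77.8 = 38.9 mol/min; O₂ fed = 38.9 × 1.899 = 73.87 mol/min.
N₂ fed = 73.87 × 79/21 = 277.9 mol/min.
Fuel reacted = 0.715 × 77.8 → ξ = 55.63 mol/min.
Outlet (n = n₀ + ν ξ):
  H₂: 77.8 − 1(55.63) = 22.17
  O₂: 73.87 − 0.5(55.63) = 46.06
  N₂: 277.9 (inert)
  H₂O: 0 + 1(55.63) = 55.63
Total out = 401.8 mol/min; y_H₂O = 55.63 / 401.8 = 0.1385.

0.138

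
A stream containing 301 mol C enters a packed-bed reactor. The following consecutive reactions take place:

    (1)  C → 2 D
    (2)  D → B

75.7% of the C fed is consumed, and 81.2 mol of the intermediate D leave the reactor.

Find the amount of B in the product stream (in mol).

Conversion of C: C consumed = 1ξ₁ = 0.757 × 301 → ξ₁ = 227.9 mol.
D balance: n_D = 0 + 2ξ₁ − 1ξ₂ = 81.2 → ξ₂ = (2·227.9 − 81.2)/1 = 374.5 mol.
Outlet amounts (n = n₀ + Σ ν·ξ):
  C: 301 − 1(227.9) = 73.14
  D: 0 + 2(227.9) − 1(374.5) = 81.2
  B: 0 + 1(374.5) = 374.5

375 mol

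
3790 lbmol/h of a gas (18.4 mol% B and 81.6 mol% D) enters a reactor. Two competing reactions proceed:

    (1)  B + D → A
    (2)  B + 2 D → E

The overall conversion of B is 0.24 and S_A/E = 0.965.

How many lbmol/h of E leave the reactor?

Conversion of B: B consumed = 0.24 × 697.4 = 167.4 lbmol/h = 1ξ₁ + 1ξ₂.
Selectivity: 1ξ₁ / (1ξ₂) = 0.965 → ξ₁ = 0.965 ξ₂.
Substitute: (1·0.965 + 1) ξ₂ = 167.4 → ξ₂ = 85.17 lbmol/h, ξ₁ = 82.19 lbmol/h.
Outlet amounts (n = n₀ + Σ ν·ξ):
  B: 697.4 − 1(82.19) − 1(85.17) = 530
  D: 3093 − 1(82.19) − 2(85.17) = 2840
  A: 0 + 1(82.19) = 82.19
  E: 0 + 1(85.17) = 85.17

85.2 lbmol/h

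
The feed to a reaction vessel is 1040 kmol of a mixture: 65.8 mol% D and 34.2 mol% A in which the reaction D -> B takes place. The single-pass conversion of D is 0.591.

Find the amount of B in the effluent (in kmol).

404 kmol

D reacted = 0.591 × 684.3 = 404.4 kmol; ν_D = −1, so ξ = 404.4/1 = 404.4 kmol.
Outlet amounts (n = n₀ + ν ξ):
  D: 684.3 − 1(404.4) = 279.9
  B: 0 + 1(404.4) = 404.4
  A: 355.7 (inert)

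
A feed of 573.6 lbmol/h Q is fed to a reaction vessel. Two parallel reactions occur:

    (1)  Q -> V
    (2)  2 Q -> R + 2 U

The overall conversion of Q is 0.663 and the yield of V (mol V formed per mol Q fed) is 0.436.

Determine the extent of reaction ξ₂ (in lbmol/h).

ξ₂ = 65.1 lbmol/h

Yield of V: 1ξ₁ / 573.6 = 0.436 → ξ₁ = 250.1 lbmol/h.
Conversion of Q: 1ξ₁ + 2ξ₂ = 0.663 × 573.6 = 380.3 → ξ₂ = 65.1 lbmol/h.
Outlet amounts (n = n₀ + Σ ν·ξ):
  Q: 573.6 − 1(250.1) − 2(65.1) = 193.3
  V: 0 + 1(250.1) = 250.1
  R: 0 + 1(65.1) = 65.1
  U: 0 + 2(65.1) = 130.2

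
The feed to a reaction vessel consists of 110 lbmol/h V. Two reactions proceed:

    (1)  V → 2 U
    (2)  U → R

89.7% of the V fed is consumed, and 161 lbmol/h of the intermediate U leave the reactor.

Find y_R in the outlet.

0.174

Conversion of V: V consumed = 1ξ₁ = 0.897 × 110 → ξ₁ = 98.67 lbmol/h.
U balance: n_U = 0 + 2ξ₁ − 1ξ₂ = 161 → ξ₂ = (2·98.67 − 161)/1 = 36.34 lbmol/h.
Outlet amounts (n = n₀ + Σ ν·ξ):
  V: 110 − 1(98.67) = 11.33
  U: 0 + 2(98.67) − 1(36.34) = 161
  R: 0 + 1(36.34) = 36.34
Total out = 208.7 lbmol/h; y_R = 36.34 / 208.7 = 0.1742.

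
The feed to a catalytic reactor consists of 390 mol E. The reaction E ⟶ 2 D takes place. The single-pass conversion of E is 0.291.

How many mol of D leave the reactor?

E reacted = 0.291 × 390 = 113.5 mol; ν_E = −1, so ξ = 113.5/1 = 113.5 mol.
Outlet amounts (n = n₀ + ν ξ):
  E: 390 − 1(113.5) = 276.5
  D: 0 + 2(113.5) = 227

227 mol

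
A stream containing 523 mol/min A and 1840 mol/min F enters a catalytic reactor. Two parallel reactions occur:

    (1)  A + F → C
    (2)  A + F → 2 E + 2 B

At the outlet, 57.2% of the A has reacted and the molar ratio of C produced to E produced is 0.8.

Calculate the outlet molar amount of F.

1540 mol/min

Conversion of A: A consumed = 0.572 × 523 = 299.2 mol/min = 1ξ₁ + 1ξ₂.
Selectivity: 1ξ₁ / (2ξ₂) = 0.8 → ξ₁ = 1.6 ξ₂.
Substitute: (1·1.6 + 1) ξ₂ = 299.2 → ξ₂ = 115.1 mol/min, ξ₁ = 184.1 mol/min.
Outlet amounts (n = n₀ + Σ ν·ξ):
  A: 523 − 1(184.1) − 1(115.1) = 223.8
  F: 1840 − 1(184.1) − 1(115.1) = 1541
  C: 0 + 1(184.1) = 184.1
  E: 0 + 2(115.1) = 230.1
  B: 0 + 2(115.1) = 230.1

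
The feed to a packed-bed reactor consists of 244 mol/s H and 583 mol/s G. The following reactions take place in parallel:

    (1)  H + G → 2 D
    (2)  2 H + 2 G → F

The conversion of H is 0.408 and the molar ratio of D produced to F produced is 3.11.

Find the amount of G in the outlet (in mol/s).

483 mol/s

Conversion of H: H consumed = 0.408 × 244 = 99.55 mol/s = 1ξ₁ + 2ξ₂.
Selectivity: 2ξ₁ / (1ξ₂) = 3.11 → ξ₁ = 1.555 ξ₂.
Substitute: (1·1.555 + 2) ξ₂ = 99.55 → ξ₂ = 28 mol/s, ξ₁ = 43.55 mol/s.
Outlet amounts (n = n₀ + Σ ν·ξ):
  H: 244 − 1(43.55) − 2(28) = 144.4
  G: 583 − 1(43.55) − 2(28) = 483.4
  D: 0 + 2(43.55) = 87.09
  F: 0 + 1(28) = 28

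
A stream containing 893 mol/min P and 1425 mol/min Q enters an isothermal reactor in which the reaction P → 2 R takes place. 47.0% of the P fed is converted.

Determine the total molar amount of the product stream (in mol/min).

P reacted = 0.47 × 893 = 419.7 mol/min; ν_P = −1, so ξ = 419.7/1 = 419.7 mol/min.
Outlet amounts (n = n₀ + ν ξ):
  P: 893 − 1(419.7) = 473.3
  R: 0 + 2(419.7) = 839.4
  Q: 1425 (inert)
Total out = 473.3 + 839.4 + 1425 = 2738 mol/min.

2740 mol/min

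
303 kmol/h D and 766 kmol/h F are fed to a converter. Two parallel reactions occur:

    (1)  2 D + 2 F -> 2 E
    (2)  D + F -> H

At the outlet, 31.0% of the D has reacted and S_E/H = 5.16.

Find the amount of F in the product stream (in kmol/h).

Conversion of D: D consumed = 0.31 × 303 = 93.93 kmol/h = 2ξ₁ + 1ξ₂.
Selectivity: 2ξ₁ / (1ξ₂) = 5.16 → ξ₁ = 2.58 ξ₂.
Substitute: (2·2.58 + 1) ξ₂ = 93.93 → ξ₂ = 15.25 kmol/h, ξ₁ = 39.34 kmol/h.
Outlet amounts (n = n₀ + Σ ν·ξ):
  D: 303 − 2(39.34) − 1(15.25) = 209.1
  F: 766 − 2(39.34) − 1(15.25) = 672.1
  E: 0 + 2(39.34) = 78.68
  H: 0 + 1(15.25) = 15.25

672 kmol/h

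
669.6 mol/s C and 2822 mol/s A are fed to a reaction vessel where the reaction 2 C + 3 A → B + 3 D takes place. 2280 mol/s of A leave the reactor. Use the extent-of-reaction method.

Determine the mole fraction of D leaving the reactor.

For A: n = n₀ − 3ξ → 2280 = 2822 − 3ξ, giving ξ = 180.7 mol/s.
Outlet amounts (n = n₀ + ν ξ):
  C: 669.6 − 2(180.7) = 308.3
  A: 2822 − 3(180.7) = 2280
  B: 0 + 1(180.7) = 180.7
  D: 0 + 3(180.7) = 542
Total out = 3311 mol/s; y_D = 542 / 3311 = 0.1637.

0.164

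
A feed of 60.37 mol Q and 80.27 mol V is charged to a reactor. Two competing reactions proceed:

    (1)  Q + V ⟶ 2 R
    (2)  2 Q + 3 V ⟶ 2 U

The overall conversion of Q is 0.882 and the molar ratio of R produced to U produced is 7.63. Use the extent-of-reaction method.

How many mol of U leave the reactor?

Conversion of Q: Q consumed = 0.882 × 60.37 = 53.25 mol = 1ξ₁ + 2ξ₂.
Selectivity: 2ξ₁ / (2ξ₂) = 7.63 → ξ₁ = 7.63 ξ₂.
Substitute: (1·7.63 + 2) ξ₂ = 53.25 → ξ₂ = 5.529 mol, ξ₁ = 42.19 mol.
Outlet amounts (n = n₀ + Σ ν·ξ):
  Q: 60.37 − 1(42.19) − 2(5.529) = 7.124
  V: 80.27 − 1(42.19) − 3(5.529) = 21.49
  R: 0 + 2(42.19) = 84.38
  U: 0 + 2(5.529) = 11.06

11.1 mol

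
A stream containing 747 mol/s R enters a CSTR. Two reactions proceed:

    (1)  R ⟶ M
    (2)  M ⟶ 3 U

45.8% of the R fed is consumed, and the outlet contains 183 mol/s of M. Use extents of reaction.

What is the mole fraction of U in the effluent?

Conversion of R: R consumed = 1ξ₁ = 0.458 × 747 → ξ₁ = 342.1 mol/s.
M balance: n_M = 0 + 1ξ₁ − 1ξ₂ = 183 → ξ₂ = (1·342.1 − 183)/1 = 159.1 mol/s.
Outlet amounts (n = n₀ + Σ ν·ξ):
  R: 747 − 1(342.1) = 404.9
  M: 0 + 1(342.1) − 1(159.1) = 183
  U: 0 + 3(159.1) = 477.4
Total out = 1065 mol/s; y_U = 477.4 / 1065 = 0.4481.

0.448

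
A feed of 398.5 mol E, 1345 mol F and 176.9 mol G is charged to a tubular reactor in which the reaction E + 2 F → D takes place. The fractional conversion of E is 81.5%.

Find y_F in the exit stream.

E reacted = 0.815 × 398.5 = 324.8 mol; ν_E = −1, so ξ = 324.8/1 = 324.8 mol.
Outlet amounts (n = n₀ + ν ξ):
  E: 398.5 − 1(324.8) = 73.72
  F: 1345 − 2(324.8) = 695.4
  D: 0 + 1(324.8) = 324.8
  G: 176.9 (inert)
Total out = 1271 mol; y_F = 695.4 / 1271 = 0.5472.

0.547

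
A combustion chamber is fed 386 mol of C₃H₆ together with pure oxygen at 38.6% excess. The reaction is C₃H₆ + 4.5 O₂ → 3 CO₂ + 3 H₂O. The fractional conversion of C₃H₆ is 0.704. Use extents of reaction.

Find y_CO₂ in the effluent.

Stoichiometric O₂ = 4.5 × 386 = 1737 mol; O₂ fed = 1737 × 1.386 = 2407 mol.
Fuel reacted = 0.704 × 386 → ξ = 271.7 mol.
Outlet (n = n₀ + ν ξ):
  C₃H₆: 386 − 1(271.7) = 114.3
  O₂: 2407 − 4.5(271.7) = 1185
  CO₂: 0 + 3(271.7) = 815.2
  H₂O: 0 + 3(271.7) = 815.2
Total out = 2929 mol; y_CO₂ = 815.2 / 2929 = 0.2783.

0.278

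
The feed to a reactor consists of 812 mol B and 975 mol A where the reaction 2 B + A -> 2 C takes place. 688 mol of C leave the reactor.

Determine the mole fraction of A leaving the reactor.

For C: n = n₀ + 2ξ → 688 = 0 + 2ξ, giving ξ = 344 mol.
Outlet amounts (n = n₀ + ν ξ):
  B: 812 − 2(344) = 124
  A: 975 − 1(344) = 631
  C: 0 + 2(344) = 688
Total out = 1443 mol; y_A = 631 / 1443 = 0.4373.

0.437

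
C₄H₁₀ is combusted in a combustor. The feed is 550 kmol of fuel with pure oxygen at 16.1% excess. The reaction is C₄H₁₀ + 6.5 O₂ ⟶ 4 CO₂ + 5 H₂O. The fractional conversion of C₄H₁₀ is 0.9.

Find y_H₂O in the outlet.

0.455

Stoichiometric O₂ = 6.5 × 550 = 3575 kmol; O₂ fed = 3575 × 1.161 = 4151 kmol.
Fuel reacted = 0.9 × 550 → ξ = 495 kmol.
Outlet (n = n₀ + ν ξ):
  C₄H₁₀: 550 − 1(495) = 55
  O₂: 4151 − 6.5(495) = 933.1
  CO₂: 0 + 4(495) = 1980
  H₂O: 0 + 5(495) = 2475
Total out = 5443 kmol; y_H₂O = 2475 / 5443 = 0.4547.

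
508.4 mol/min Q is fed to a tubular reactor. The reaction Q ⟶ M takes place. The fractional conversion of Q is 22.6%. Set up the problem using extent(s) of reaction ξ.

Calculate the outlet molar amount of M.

Q reacted = 0.226 × 508.4 = 114.9 mol/min; ν_Q = −1, so ξ = 114.9/1 = 114.9 mol/min.
Outlet amounts (n = n₀ + ν ξ):
  Q: 508.4 − 1(114.9) = 393.5
  M: 0 + 1(114.9) = 114.9

115 mol/min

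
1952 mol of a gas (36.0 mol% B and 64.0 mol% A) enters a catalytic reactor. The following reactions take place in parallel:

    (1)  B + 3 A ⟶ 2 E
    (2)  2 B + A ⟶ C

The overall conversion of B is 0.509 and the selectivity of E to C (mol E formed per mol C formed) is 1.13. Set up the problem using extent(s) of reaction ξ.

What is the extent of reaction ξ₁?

ξ₁ = 78.8 mol

Conversion of B: B consumed = 0.509 × 702.7 = 357.7 mol = 1ξ₁ + 2ξ₂.
Selectivity: 2ξ₁ / (1ξ₂) = 1.13 → ξ₁ = 0.565 ξ₂.
Substitute: (1·0.565 + 2) ξ₂ = 357.7 → ξ₂ = 139.4 mol, ξ₁ = 78.79 mol.
Outlet amounts (n = n₀ + Σ ν·ξ):
  B: 702.7 − 1(78.79) − 2(139.4) = 345
  A: 1249 − 3(78.79) − 1(139.4) = 873.5
  E: 0 + 2(78.79) = 157.6
  C: 0 + 1(139.4) = 139.4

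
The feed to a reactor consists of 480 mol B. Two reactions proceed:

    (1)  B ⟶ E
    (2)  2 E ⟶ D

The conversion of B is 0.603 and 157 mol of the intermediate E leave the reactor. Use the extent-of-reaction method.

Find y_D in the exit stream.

0.16

Conversion of B: B consumed = 1ξ₁ = 0.603 × 480 → ξ₁ = 289.4 mol.
E balance: n_E = 0 + 1ξ₁ − 2ξ₂ = 157 → ξ₂ = (1·289.4 − 157)/2 = 66.22 mol.
Outlet amounts (n = n₀ + Σ ν·ξ):
  B: 480 − 1(289.4) = 190.6
  E: 0 + 1(289.4) − 2(66.22) = 157
  D: 0 + 1(66.22) = 66.22
Total out = 413.8 mol; y_D = 66.22 / 413.8 = 0.16.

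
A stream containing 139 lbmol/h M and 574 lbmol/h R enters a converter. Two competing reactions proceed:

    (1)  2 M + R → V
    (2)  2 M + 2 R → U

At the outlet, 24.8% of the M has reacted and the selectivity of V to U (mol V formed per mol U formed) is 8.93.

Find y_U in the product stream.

0.00256

Conversion of M: M consumed = 0.248 × 139 = 34.47 lbmol/h = 2ξ₁ + 2ξ₂.
Selectivity: 1ξ₁ / (1ξ₂) = 8.93 → ξ₁ = 8.93 ξ₂.
Substitute: (2·8.93 + 2) ξ₂ = 34.47 → ξ₂ = 1.736 lbmol/h, ξ₁ = 15.5 lbmol/h.
Outlet amounts (n = n₀ + Σ ν·ξ):
  M: 139 − 2(15.5) − 2(1.736) = 104.5
  R: 574 − 1(15.5) − 2(1.736) = 555
  V: 0 + 1(15.5) = 15.5
  U: 0 + 1(1.736) = 1.736
Total out = 676.8 lbmol/h; y_U = 1.736 / 676.8 = 0.002565.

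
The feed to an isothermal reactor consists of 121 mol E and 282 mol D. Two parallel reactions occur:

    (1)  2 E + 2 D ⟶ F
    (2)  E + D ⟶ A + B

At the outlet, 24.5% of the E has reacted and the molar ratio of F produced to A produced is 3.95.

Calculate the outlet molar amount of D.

252 mol

Conversion of E: E consumed = 0.245 × 121 = 29.64 mol = 2ξ₁ + 1ξ₂.
Selectivity: 1ξ₁ / (1ξ₂) = 3.95 → ξ₁ = 3.95 ξ₂.
Substitute: (2·3.95 + 1) ξ₂ = 29.64 → ξ₂ = 3.331 mol, ξ₁ = 13.16 mol.
Outlet amounts (n = n₀ + Σ ν·ξ):
  E: 121 − 2(13.16) − 1(3.331) = 91.36
  D: 282 − 2(13.16) − 1(3.331) = 252.4
  F: 0 + 1(13.16) = 13.16
  A: 0 + 1(3.331) = 3.331
  B: 0 + 1(3.331) = 3.331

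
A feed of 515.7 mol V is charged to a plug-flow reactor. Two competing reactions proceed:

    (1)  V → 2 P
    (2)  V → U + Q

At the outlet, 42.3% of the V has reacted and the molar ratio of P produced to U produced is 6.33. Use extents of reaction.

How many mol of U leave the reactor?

52.4 mol

Conversion of V: V consumed = 0.423 × 515.7 = 218.1 mol = 1ξ₁ + 1ξ₂.
Selectivity: 2ξ₁ / (1ξ₂) = 6.33 → ξ₁ = 3.165 ξ₂.
Substitute: (1·3.165 + 1) ξ₂ = 218.1 → ξ₂ = 52.37 mol, ξ₁ = 165.8 mol.
Outlet amounts (n = n₀ + Σ ν·ξ):
  V: 515.7 − 1(165.8) − 1(52.37) = 297.6
  P: 0 + 2(165.8) = 331.5
  U: 0 + 1(52.37) = 52.37
  Q: 0 + 1(52.37) = 52.37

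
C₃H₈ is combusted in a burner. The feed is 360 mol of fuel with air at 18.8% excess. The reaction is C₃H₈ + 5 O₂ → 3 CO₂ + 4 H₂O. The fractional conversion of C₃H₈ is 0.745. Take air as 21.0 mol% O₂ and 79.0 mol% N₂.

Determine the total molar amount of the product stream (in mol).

Stoichiometric O₂ = 5 × 360 = 1800 mol; O₂ fed = 1800 × 1.188 = 2138 mol.
N₂ fed = 2138 × 79/21 = 8044 mol.
Fuel reacted = 0.745 × 360 → ξ = 268.2 mol.
Outlet (n = n₀ + ν ξ):
  C₃H₈: 360 − 1(268.2) = 91.8
  O₂: 2138 − 5(268.2) = 797.4
  N₂: 8044 (inert)
  CO₂: 0 + 3(268.2) = 804.6
  H₂O: 0 + 4(268.2) = 1073
Total out = 91.8 + 797.4 + 8044 + 804.6 + 1073 = 10810 mol.

10800 mol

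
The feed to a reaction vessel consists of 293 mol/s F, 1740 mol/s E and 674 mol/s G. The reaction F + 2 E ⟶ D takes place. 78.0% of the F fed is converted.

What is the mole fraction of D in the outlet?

0.102

F reacted = 0.78 × 293 = 228.5 mol/s; ν_F = −1, so ξ = 228.5/1 = 228.5 mol/s.
Outlet amounts (n = n₀ + ν ξ):
  F: 293 − 1(228.5) = 64.46
  E: 1740 − 2(228.5) = 1283
  D: 0 + 1(228.5) = 228.5
  G: 674 (inert)
Total out = 2250 mol/s; y_D = 228.5 / 2250 = 0.1016.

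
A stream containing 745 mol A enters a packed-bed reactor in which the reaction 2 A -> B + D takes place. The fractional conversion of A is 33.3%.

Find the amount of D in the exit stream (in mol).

A reacted = 0.333 × 745 = 248.1 mol; ν_A = −2, so ξ = 248.1/2 = 124 mol.
Outlet amounts (n = n₀ + ν ξ):
  A: 745 − 2(124) = 496.9
  B: 0 + 1(124) = 124
  D: 0 + 1(124) = 124

124 mol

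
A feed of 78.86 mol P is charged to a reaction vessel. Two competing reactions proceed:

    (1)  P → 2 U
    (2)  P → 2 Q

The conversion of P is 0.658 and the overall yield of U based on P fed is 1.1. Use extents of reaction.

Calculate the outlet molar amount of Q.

Yield of U: 2ξ₁ / 78.86 = 1.1 → ξ₁ = 43.37 mol.
Conversion of P: 1ξ₁ + 1ξ₂ = 0.658 × 78.86 = 51.89 → ξ₂ = 8.517 mol.
Outlet amounts (n = n₀ + Σ ν·ξ):
  P: 78.86 − 1(43.37) − 1(8.517) = 26.97
  U: 0 + 2(43.37) = 86.75
  Q: 0 + 2(8.517) = 17.03

17 mol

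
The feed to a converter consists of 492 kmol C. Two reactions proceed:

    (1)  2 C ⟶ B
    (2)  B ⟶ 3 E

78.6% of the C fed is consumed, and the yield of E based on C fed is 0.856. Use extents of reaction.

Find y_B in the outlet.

0.0914

Conversion of C: C consumed = 2ξ₁ = 0.786 × 492 → ξ₁ = 193.4 kmol.
Yield of E: 3ξ₂ / 492 = 0.856 → ξ₂ = 140.4 kmol.
Outlet amounts (n = n₀ + Σ ν·ξ):
  C: 492 − 2(193.4) = 105.3
  B: 0 + 1(193.4) − 1(140.4) = 52.97
  E: 0 + 3(140.4) = 421.2
Total out = 579.4 kmol; y_B = 52.97 / 579.4 = 0.09142.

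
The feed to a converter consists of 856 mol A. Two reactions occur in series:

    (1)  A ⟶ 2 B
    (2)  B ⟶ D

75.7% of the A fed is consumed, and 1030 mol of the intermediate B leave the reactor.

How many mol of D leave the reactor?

Conversion of A: A consumed = 1ξ₁ = 0.757 × 856 → ξ₁ = 648 mol.
B balance: n_B = 0 + 2ξ₁ − 1ξ₂ = 1030 → ξ₂ = (2·648 − 1030)/1 = 266 mol.
Outlet amounts (n = n₀ + Σ ν·ξ):
  A: 856 − 1(648) = 208
  B: 0 + 2(648) − 1(266) = 1030
  D: 0 + 1(266) = 266

266 mol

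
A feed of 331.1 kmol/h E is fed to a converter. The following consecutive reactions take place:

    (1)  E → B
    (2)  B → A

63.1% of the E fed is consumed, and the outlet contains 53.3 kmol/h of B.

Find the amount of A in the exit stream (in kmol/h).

Conversion of E: E consumed = 1ξ₁ = 0.631 × 331.1 → ξ₁ = 208.9 kmol/h.
B balance: n_B = 0 + 1ξ₁ − 1ξ₂ = 53.3 → ξ₂ = (1·208.9 − 53.3)/1 = 155.6 kmol/h.
Outlet amounts (n = n₀ + Σ ν·ξ):
  E: 331.1 − 1(208.9) = 122.2
  B: 0 + 1(208.9) − 1(155.6) = 53.3
  A: 0 + 1(155.6) = 155.6

156 kmol/h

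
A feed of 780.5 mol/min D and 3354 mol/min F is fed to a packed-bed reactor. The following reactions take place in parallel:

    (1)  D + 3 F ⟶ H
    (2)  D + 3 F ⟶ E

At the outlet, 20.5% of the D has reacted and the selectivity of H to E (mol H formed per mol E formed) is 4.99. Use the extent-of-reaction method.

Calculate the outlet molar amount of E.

Conversion of D: D consumed = 0.205 × 780.5 = 160 mol/min = 1ξ₁ + 1ξ₂.
Selectivity: 1ξ₁ / (1ξ₂) = 4.99 → ξ₁ = 4.99 ξ₂.
Substitute: (1·4.99 + 1) ξ₂ = 160 → ξ₂ = 26.71 mol/min, ξ₁ = 133.3 mol/min.
Outlet amounts (n = n₀ + Σ ν·ξ):
  D: 780.5 − 1(133.3) − 1(26.71) = 620.5
  F: 3354 − 3(133.3) − 3(26.71) = 2874
  H: 0 + 1(133.3) = 133.3
  E: 0 + 1(26.71) = 26.71

26.7 mol/min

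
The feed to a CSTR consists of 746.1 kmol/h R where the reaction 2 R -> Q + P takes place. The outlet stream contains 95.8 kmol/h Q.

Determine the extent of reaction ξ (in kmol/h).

For Q: n = n₀ + 1ξ → 95.8 = 0 + 1ξ, giving ξ = 95.8 kmol/h.
Outlet amounts (n = n₀ + ν ξ):
  R: 746.1 − 2(95.8) = 554.5
  Q: 0 + 1(95.8) = 95.8
  P: 0 + 1(95.8) = 95.8

ξ = 95.8 kmol/h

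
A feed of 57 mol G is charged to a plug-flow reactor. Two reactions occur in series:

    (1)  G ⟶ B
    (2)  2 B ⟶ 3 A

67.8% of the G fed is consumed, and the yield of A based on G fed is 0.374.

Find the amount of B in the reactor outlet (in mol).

Conversion of G: G consumed = 1ξ₁ = 0.678 × 57 → ξ₁ = 38.65 mol.
Yield of A: 3ξ₂ / 57 = 0.374 → ξ₂ = 7.106 mol.
Outlet amounts (n = n₀ + Σ ν·ξ):
  G: 57 − 1(38.65) = 18.35
  B: 0 + 1(38.65) − 2(7.106) = 24.43
  A: 0 + 3(7.106) = 21.32

24.4 mol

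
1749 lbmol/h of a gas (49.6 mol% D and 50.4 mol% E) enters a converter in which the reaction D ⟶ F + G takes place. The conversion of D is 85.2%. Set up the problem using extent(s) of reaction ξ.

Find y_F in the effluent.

D reacted = 0.852 × 867.5 = 739.1 lbmol/h; ν_D = −1, so ξ = 739.1/1 = 739.1 lbmol/h.
Outlet amounts (n = n₀ + ν ξ):
  D: 867.5 − 1(739.1) = 128.4
  F: 0 + 1(739.1) = 739.1
  G: 0 + 1(739.1) = 739.1
  E: 881.5 (inert)
Total out = 2488 lbmol/h; y_F = 739.1 / 2488 = 0.2971.

0.297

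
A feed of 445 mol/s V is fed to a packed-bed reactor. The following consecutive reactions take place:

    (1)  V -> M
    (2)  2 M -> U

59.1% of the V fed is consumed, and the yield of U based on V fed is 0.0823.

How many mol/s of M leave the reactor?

190 mol/s

Conversion of V: V consumed = 1ξ₁ = 0.591 × 445 → ξ₁ = 263 mol/s.
Yield of U: 1ξ₂ / 445 = 0.0823 → ξ₂ = 36.62 mol/s.
Outlet amounts (n = n₀ + Σ ν·ξ):
  V: 445 − 1(263) = 182
  M: 0 + 1(263) − 2(36.62) = 189.7
  U: 0 + 1(36.62) = 36.62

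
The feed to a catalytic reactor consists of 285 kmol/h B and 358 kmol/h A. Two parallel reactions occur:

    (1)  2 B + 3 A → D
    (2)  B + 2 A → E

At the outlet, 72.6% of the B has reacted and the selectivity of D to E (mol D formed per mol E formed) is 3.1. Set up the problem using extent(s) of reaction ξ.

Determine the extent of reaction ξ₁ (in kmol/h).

ξ₁ = 89.1 kmol/h

Conversion of B: B consumed = 0.726 × 285 = 206.9 kmol/h = 2ξ₁ + 1ξ₂.
Selectivity: 1ξ₁ / (1ξ₂) = 3.1 → ξ₁ = 3.1 ξ₂.
Substitute: (2·3.1 + 1) ξ₂ = 206.9 → ξ₂ = 28.74 kmol/h, ξ₁ = 89.09 kmol/h.
Outlet amounts (n = n₀ + Σ ν·ξ):
  B: 285 − 2(89.09) − 1(28.74) = 78.09
  A: 358 − 3(89.09) − 2(28.74) = 33.27
  D: 0 + 1(89.09) = 89.09
  E: 0 + 1(28.74) = 28.74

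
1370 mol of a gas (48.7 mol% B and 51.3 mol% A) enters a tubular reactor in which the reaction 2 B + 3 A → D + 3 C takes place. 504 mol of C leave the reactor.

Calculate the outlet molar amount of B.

For C: n = n₀ + 3ξ → 504 = 0 + 3ξ, giving ξ = 168 mol.
Outlet amounts (n = n₀ + ν ξ):
  B: 667.2 − 2(168) = 331.2
  A: 702.8 − 3(168) = 198.8
  D: 0 + 1(168) = 168
  C: 0 + 3(168) = 504

331 mol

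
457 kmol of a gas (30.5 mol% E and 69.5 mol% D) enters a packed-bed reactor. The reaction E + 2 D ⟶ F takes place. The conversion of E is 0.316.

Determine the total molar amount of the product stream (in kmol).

369 kmol

E reacted = 0.316 × 139.4 = 44.05 kmol; ν_E = −1, so ξ = 44.05/1 = 44.05 kmol.
Outlet amounts (n = n₀ + ν ξ):
  E: 139.4 − 1(44.05) = 95.34
  D: 317.6 − 2(44.05) = 229.5
  F: 0 + 1(44.05) = 44.05
Total out = 95.34 + 229.5 + 44.05 = 368.9 kmol.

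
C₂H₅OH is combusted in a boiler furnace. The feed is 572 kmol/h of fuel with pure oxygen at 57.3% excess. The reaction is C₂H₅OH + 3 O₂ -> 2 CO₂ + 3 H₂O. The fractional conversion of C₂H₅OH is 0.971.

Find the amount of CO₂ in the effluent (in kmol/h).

Stoichiometric O₂ = 3 × 572 = 1716 kmol/h; O₂ fed = 1716 × 1.573 = 2699 kmol/h.
Fuel reacted = 0.971 × 572 → ξ = 555.4 kmol/h.
Outlet (n = n₀ + ν ξ):
  C₂H₅OH: 572 − 1(555.4) = 16.59
  O₂: 2699 − 3(555.4) = 1033
  CO₂: 0 + 2(555.4) = 1111
  H₂O: 0 + 3(555.4) = 1666

1110 kmol/h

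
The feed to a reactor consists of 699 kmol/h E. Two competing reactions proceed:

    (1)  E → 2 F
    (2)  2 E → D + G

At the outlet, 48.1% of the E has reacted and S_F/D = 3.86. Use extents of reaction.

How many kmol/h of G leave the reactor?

85.6 kmol/h

Conversion of E: E consumed = 0.481 × 699 = 336.2 kmol/h = 1ξ₁ + 2ξ₂.
Selectivity: 2ξ₁ / (1ξ₂) = 3.86 → ξ₁ = 1.93 ξ₂.
Substitute: (1·1.93 + 2) ξ₂ = 336.2 → ξ₂ = 85.55 kmol/h, ξ₁ = 165.1 kmol/h.
Outlet amounts (n = n₀ + Σ ν·ξ):
  E: 699 − 1(165.1) − 2(85.55) = 362.8
  F: 0 + 2(165.1) = 330.2
  D: 0 + 1(85.55) = 85.55
  G: 0 + 1(85.55) = 85.55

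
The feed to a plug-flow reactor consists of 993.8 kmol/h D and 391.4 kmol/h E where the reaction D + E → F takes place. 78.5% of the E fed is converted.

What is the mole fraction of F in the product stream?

0.285

E reacted = 0.785 × 391.4 = 307.2 kmol/h; ν_E = −1, so ξ = 307.2/1 = 307.2 kmol/h.
Outlet amounts (n = n₀ + ν ξ):
  D: 993.8 − 1(307.2) = 686.6
  E: 391.4 − 1(307.2) = 84.15
  F: 0 + 1(307.2) = 307.2
Total out = 1078 kmol/h; y_F = 307.2 / 1078 = 0.285.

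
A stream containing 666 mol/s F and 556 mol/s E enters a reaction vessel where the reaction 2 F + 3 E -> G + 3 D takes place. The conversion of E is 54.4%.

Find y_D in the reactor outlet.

E reacted = 0.544 × 556 = 302.5 mol/s; ν_E = −3, so ξ = 302.5/3 = 100.8 mol/s.
Outlet amounts (n = n₀ + ν ξ):
  F: 666 − 2(100.8) = 464.4
  E: 556 − 3(100.8) = 253.5
  G: 0 + 1(100.8) = 100.8
  D: 0 + 3(100.8) = 302.5
Total out = 1121 mol/s; y_D = 302.5 / 1121 = 0.2698.

0.27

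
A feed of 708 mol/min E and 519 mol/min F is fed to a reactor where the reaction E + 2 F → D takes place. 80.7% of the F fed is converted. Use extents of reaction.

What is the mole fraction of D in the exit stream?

0.259

F reacted = 0.807 × 519 = 418.8 mol/min; ν_F = −2, so ξ = 418.8/2 = 209.4 mol/min.
Outlet amounts (n = n₀ + ν ξ):
  E: 708 − 1(209.4) = 498.6
  F: 519 − 2(209.4) = 100.2
  D: 0 + 1(209.4) = 209.4
Total out = 808.2 mol/min; y_D = 209.4 / 808.2 = 0.2591.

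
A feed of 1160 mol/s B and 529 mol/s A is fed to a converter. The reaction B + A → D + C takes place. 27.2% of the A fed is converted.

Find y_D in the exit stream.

A reacted = 0.272 × 529 = 143.9 mol/s; ν_A = −1, so ξ = 143.9/1 = 143.9 mol/s.
Outlet amounts (n = n₀ + ν ξ):
  B: 1160 − 1(143.9) = 1016
  A: 529 − 1(143.9) = 385.1
  D: 0 + 1(143.9) = 143.9
  C: 0 + 1(143.9) = 143.9
Total out = 1689 mol/s; y_D = 143.9 / 1689 = 0.08519.

0.0852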